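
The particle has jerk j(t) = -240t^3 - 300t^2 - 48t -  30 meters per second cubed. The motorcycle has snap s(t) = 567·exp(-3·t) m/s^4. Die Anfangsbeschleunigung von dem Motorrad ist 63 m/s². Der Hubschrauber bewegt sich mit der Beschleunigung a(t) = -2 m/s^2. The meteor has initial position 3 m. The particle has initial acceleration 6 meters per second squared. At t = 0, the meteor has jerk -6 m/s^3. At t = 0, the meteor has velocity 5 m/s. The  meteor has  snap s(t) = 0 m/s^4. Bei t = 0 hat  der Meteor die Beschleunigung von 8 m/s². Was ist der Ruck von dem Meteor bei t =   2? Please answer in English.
Starting from snap s(t) = 0, we take 1 integral. Taking ∫s(t)dt and applying j(0) = -6, we find j(t) = -6. We have jerk j(t) = -6. Substituting t = 2: j(2) = -6.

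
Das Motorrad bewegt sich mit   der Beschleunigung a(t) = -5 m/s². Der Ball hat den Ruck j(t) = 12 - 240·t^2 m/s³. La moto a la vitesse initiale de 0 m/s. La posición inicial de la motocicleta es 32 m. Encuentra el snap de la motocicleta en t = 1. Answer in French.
Nous devons dériver notre équation de l'accélération a(t) = -5 2 fois. En dérivant l'accélération, nous obtenons le jerk: j(t) = 0. En prenant d/dt de j(t), nous trouvons s(t) = 0. En utilisant s(t) = 0 et en substituant t = 1, nous trouvons s = 0.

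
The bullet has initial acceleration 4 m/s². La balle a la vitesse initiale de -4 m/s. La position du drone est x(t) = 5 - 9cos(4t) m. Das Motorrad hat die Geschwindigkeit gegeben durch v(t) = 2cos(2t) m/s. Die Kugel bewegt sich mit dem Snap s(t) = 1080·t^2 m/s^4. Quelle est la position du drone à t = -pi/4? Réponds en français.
De l'équation de la position x(t) = 5 - 9·cos(4·t), nous substituons t = -pi/4 pour obtenir x = 14.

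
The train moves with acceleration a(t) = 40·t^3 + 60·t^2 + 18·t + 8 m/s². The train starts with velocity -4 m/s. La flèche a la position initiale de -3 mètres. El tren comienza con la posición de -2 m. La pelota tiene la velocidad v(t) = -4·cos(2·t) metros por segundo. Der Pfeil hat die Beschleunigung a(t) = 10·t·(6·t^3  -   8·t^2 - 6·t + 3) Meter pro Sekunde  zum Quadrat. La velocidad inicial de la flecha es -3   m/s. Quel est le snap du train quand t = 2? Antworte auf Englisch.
We must differentiate our acceleration equation a(t) = 40·t^3 + 60·t^2 + 18·t + 8 2 times. Taking d/dt of a(t), we find j(t) = 120·t^2 + 120·t + 18. The derivative of jerk gives snap: s(t) = 240·t + 120. We have snap s(t) = 240·t + 120. Substituting t = 2: s(2) = 600.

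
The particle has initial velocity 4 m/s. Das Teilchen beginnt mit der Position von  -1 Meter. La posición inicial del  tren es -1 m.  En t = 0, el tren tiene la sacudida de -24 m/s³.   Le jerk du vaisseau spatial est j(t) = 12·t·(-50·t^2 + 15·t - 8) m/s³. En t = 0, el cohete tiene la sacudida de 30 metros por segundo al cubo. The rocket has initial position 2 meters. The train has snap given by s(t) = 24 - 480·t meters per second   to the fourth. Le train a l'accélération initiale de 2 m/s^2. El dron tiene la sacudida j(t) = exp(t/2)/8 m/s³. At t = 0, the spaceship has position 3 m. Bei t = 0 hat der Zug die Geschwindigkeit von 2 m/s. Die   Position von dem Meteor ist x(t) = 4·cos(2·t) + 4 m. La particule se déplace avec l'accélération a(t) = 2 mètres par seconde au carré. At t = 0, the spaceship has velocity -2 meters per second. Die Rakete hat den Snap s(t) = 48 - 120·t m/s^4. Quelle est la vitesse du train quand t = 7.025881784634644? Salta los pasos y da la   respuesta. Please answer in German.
v(7.025881784634644) = -47923.1742920328.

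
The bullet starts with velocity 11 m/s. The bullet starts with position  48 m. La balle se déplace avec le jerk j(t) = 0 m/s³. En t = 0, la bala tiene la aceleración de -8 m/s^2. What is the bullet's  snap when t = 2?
To solve this, we need to take 1 derivative of our jerk equation j(t) = 0. The derivative of jerk gives snap: s(t) = 0. From the given snap equation s(t) = 0, we substitute t = 2 to get s = 0.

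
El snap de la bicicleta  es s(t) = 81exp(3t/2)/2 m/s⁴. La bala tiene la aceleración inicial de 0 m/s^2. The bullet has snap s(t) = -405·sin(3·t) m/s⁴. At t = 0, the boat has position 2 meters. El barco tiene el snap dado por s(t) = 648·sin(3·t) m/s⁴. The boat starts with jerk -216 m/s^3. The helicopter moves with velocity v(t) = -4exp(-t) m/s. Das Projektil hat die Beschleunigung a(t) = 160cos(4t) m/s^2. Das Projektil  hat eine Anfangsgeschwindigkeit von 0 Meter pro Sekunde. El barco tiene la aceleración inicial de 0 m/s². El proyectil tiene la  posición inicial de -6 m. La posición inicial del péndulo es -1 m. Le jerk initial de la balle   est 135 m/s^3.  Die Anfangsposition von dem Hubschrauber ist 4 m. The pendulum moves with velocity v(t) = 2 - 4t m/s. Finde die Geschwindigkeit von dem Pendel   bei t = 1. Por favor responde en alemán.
Wir haben die Geschwindigkeit v(t) = 2 - 4·t. Durch Einsetzen von t = 1: v(1) = -2.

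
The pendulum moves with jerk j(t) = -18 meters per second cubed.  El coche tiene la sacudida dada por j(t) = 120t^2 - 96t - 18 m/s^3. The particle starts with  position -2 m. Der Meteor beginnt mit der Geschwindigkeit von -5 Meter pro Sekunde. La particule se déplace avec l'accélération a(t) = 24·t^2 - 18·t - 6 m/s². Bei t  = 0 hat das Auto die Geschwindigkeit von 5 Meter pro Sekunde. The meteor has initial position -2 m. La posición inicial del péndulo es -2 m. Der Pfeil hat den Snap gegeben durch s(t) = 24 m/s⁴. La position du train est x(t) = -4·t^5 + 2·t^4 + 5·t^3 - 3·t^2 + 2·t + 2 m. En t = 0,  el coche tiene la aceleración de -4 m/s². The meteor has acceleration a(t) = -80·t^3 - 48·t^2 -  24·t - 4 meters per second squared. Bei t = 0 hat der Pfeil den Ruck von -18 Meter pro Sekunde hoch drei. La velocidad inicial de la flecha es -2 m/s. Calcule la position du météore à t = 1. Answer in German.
Wir müssen unsere Gleichung für die Beschleunigung a(t) = -80·t^3 - 48·t^2 - 24·t - 4 2-mal integrieren. Mit ∫a(t)dt und Anwendung von v(0) = -5, finden wir v(t) = -20·t^4 - 16·t^3 - 12·t^2 - 4·t - 5. Das Integral von der Geschwindigkeit ist die Position. Mit x(0) = -2 erhalten wir x(t) = -4·t^5 - 4·t^4 - 4·t^3 - 2·t^2 - 5·t - 2. Aus der Gleichung für die Position x(t) = -4·t^5 - 4·t^4 - 4·t^3 - 2·t^2 - 5·t - 2, setzen wir t = 1 ein und erhalten x = -21.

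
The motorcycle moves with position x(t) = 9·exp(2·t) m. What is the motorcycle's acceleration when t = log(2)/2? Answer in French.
Nous devons dériver notre équation de la position x(t) = 9·exp(2·t) 2 fois. La dérivée de la position donne la vitesse: v(t) = 18·exp(2·t). En dérivant la vitesse, nous obtenons l'accélération: a(t) = 36·exp(2·t). De l'équation de l'accélération a(t) = 36·exp(2·t), nous substituons t = log(2)/2 pour obtenir a = 72.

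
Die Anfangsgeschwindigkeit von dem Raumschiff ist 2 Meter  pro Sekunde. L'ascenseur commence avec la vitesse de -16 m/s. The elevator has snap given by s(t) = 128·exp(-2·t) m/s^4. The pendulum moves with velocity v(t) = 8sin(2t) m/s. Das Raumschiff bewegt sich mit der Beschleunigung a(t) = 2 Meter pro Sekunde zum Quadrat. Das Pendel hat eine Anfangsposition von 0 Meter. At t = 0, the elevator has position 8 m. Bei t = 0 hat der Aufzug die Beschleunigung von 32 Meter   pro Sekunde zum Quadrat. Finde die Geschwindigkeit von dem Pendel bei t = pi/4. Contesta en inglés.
We have velocity v(t) = 8·sin(2·t). Substituting t = pi/4: v(pi/4) = 8.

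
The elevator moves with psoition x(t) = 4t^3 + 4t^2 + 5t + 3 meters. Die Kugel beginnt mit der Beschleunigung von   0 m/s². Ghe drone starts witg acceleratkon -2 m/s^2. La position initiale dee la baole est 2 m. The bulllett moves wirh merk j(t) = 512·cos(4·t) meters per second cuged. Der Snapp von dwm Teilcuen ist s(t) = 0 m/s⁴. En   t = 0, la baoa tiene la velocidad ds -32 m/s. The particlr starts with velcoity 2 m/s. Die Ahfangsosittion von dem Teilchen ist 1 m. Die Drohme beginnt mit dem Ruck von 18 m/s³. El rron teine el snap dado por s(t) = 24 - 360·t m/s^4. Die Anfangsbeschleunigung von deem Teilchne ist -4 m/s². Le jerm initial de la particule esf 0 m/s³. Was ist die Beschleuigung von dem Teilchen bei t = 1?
Wir müssen die Stammfunktion unserer Gleichung für den Snap s(t) = 0 2-mal finden. Das Integral von dem Snap ist der Ruck. Mit j(0) = 0 erhalten wir j(t) = 0. Durch Integration von dem Ruck und Verwendung der Anfangsbedingung a(0) = -4, erhalten wir a(t) = -4. Wir haben die Beschleunigung a(t) = -4. Durch Einsetzen von t = 1: a(1) = -4.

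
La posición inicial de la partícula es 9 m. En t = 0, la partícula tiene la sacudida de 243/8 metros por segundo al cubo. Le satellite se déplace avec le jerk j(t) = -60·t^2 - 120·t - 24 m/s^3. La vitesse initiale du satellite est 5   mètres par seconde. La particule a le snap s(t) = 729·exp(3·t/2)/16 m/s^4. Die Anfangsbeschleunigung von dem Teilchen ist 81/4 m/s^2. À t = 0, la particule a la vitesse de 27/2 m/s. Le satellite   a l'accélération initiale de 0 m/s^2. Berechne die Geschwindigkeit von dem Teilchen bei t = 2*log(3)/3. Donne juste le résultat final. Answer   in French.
v(2*log(3)/3) = 81/2.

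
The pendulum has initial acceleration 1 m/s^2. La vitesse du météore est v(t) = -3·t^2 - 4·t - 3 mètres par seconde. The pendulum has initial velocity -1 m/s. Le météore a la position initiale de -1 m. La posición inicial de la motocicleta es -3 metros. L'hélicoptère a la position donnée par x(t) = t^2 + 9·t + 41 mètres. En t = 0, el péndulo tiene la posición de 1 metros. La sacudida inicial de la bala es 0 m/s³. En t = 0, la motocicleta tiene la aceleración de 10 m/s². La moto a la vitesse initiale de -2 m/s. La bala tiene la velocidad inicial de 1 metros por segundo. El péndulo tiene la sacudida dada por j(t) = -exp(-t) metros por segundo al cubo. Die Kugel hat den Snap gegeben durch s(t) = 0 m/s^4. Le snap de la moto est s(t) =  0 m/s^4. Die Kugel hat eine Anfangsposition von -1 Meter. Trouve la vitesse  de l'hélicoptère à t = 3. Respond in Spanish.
Debemos derivar nuestra ecuación de la posición x(t) = t^2 + 9·t + 41 1 vez. La derivada de la posición da la velocidad: v(t) = 2·t + 9. De la ecuación de la velocidad v(t) = 2·t + 9, sustituimos t = 3 para obtener v = 15.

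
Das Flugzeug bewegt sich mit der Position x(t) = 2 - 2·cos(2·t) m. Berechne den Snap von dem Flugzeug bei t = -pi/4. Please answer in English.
Starting from position x(t) = 2 - 2·cos(2·t), we take 4 derivatives. Taking d/dt of x(t), we find v(t) = 4·sin(2·t). The derivative of velocity gives acceleration: a(t) = 8·cos(2·t). The derivative of acceleration gives jerk: j(t) = -16·sin(2·t). Taking d/dt of j(t), we find s(t) = -32·cos(2·t). Using s(t) = -32·cos(2·t) and substituting t = -pi/4, we find s = 0.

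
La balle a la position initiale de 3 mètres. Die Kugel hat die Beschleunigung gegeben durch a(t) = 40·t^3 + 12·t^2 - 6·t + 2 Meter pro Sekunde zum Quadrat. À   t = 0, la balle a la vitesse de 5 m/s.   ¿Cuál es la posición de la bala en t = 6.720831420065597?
Debemos encontrar la integral de nuestra ecuación de la aceleración a(t) = 40·t^3 + 12·t^2 - 6·t + 2 2 veces. Integrando la aceleración y usando la condición inicial v(0) = 5, obtenemos v(t) = 10·t^4 + 4·t^3 - 3·t^2 + 2·t + 5. La antiderivada de la velocidad es la posición. Usando x(0) = 3, obtenemos x(t) = 2·t^5 + t^4 - t^3 + t^2 + 5·t + 3. Usando x(t) = 2·t^5 + t^4 - t^3 + t^2 + 5·t + 3 y sustituyendo t = 6.720831420065597, encontramos x = 29243.3841822177.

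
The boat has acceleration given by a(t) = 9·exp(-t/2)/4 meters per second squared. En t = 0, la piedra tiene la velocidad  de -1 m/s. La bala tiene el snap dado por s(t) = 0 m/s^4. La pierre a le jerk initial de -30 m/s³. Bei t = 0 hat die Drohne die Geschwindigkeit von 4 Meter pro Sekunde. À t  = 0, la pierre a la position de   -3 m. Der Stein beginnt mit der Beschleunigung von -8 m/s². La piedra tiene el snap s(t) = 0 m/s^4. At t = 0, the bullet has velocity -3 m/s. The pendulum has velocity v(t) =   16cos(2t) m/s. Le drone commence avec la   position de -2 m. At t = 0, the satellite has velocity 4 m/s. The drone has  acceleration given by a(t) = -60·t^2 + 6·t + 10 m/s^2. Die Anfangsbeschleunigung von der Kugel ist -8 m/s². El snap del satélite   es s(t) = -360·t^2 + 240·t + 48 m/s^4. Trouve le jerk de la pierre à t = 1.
Nous devons intégrer notre équation du snap s(t) = 0 1 fois. En prenant ∫s(t)dt et en appliquant j(0) = -30, nous trouvons j(t) = -30. En utilisant j(t) = -30 et en substituant t = 1, nous trouvons j = -30.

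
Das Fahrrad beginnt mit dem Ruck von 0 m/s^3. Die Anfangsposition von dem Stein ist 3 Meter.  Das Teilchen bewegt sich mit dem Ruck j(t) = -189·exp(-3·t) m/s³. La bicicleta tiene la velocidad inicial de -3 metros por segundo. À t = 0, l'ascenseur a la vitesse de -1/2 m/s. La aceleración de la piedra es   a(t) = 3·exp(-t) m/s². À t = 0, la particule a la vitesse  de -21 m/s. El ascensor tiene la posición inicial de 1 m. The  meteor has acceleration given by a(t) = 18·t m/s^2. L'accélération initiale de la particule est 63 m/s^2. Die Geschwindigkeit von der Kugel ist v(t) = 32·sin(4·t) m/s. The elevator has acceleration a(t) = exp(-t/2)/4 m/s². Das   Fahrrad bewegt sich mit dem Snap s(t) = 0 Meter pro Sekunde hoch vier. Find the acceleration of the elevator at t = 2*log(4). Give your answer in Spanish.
De la ecuación de la aceleración a(t) = exp(-t/2)/4, sustituimos t = 2*log(4) para obtener a = 1/16.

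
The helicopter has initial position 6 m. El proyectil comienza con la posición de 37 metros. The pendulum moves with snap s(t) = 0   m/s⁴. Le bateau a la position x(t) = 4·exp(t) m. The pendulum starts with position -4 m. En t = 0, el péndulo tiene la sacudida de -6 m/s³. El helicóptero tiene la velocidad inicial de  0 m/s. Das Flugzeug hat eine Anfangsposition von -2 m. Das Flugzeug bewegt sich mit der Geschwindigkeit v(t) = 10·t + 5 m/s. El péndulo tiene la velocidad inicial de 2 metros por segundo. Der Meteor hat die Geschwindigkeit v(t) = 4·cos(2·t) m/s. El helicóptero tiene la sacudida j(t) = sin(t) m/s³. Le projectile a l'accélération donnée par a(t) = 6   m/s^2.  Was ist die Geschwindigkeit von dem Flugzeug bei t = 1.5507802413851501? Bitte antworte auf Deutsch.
Wir haben die Geschwindigkeit v(t) = 10·t + 5. Durch Einsetzen von t = 1.5507802413851501: v(1.5507802413851501) = 20.5078024138515.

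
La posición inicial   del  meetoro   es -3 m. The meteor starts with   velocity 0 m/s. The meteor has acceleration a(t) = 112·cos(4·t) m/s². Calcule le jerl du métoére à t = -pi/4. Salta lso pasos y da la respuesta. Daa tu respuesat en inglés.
j(-pi/4) = 0.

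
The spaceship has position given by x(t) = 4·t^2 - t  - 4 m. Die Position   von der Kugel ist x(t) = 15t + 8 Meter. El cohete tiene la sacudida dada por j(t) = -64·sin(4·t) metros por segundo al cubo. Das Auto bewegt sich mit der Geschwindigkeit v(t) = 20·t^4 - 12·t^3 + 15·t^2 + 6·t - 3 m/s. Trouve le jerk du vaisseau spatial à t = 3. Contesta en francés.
Nous devons dériver notre équation de la position x(t) = 4·t^2 - t - 4 3 fois. En dérivant la position, nous obtenons la vitesse: v(t) = 8·t - 1. En prenant d/dt de v(t), nous trouvons a(t) = 8. La dérivée de l'accélération donne le jerk: j(t) = 0. De l'équation du jerk j(t) = 0, nous substituons t = 3 pour obtenir j = 0.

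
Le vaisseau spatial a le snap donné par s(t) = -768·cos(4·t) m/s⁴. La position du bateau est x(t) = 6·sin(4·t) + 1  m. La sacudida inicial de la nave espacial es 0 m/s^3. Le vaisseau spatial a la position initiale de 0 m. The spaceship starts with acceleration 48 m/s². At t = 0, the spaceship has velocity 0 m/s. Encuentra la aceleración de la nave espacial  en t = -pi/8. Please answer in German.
Ausgehend von dem Snap s(t) = -768·cos(4·t), nehmen wir 2 Stammfunktionen. Durch Integration von dem Snap und Verwendung der Anfangsbedingung j(0) = 0, erhalten wir j(t) = -192·sin(4·t). Die Stammfunktion von dem Ruck ist die Beschleunigung. Mit a(0) = 48 erhalten wir a(t) = 48·cos(4·t). Mit a(t) = 48·cos(4·t) und Einsetzen von t = -pi/8, finden wir a = 0.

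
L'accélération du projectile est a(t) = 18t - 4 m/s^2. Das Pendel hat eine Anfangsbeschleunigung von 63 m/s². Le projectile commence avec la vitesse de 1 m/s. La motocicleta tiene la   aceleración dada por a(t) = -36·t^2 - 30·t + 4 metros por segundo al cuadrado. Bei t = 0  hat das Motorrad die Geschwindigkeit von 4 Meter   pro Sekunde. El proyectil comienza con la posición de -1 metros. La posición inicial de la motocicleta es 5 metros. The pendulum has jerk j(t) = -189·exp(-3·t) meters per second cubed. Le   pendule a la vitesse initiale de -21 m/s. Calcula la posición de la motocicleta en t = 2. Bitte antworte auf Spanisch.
Para resolver esto, necesitamos tomar 2 integrales de nuestra ecuación de la aceleración a(t) = -36·t^2 - 30·t + 4. La integral de la aceleración es la velocidad. Usando v(0) = 4, obtenemos v(t) = -12·t^3 - 15·t^2 + 4·t + 4. La integral de la velocidad es la posición. Usando x(0) = 5, obtenemos x(t) = -3·t^4 - 5·t^3 + 2·t^2 + 4·t + 5. Usando x(t) = -3·t^4 - 5·t^3 + 2·t^2 + 4·t + 5 y sustituyendo t = 2, encontramos x = -67.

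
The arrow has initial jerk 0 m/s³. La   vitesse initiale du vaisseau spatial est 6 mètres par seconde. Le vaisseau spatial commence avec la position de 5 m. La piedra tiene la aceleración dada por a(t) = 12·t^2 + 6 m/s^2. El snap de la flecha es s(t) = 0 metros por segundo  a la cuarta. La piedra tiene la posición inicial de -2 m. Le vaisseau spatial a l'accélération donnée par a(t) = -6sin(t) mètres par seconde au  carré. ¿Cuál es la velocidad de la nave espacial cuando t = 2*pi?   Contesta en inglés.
We need to integrate our acceleration equation a(t) = -6·sin(t) 1 time. The antiderivative of acceleration is velocity. Using v(0) = 6, we get v(t) = 6·cos(t). We have velocity v(t) = 6·cos(t). Substituting t = 2*pi: v(2*pi) = 6.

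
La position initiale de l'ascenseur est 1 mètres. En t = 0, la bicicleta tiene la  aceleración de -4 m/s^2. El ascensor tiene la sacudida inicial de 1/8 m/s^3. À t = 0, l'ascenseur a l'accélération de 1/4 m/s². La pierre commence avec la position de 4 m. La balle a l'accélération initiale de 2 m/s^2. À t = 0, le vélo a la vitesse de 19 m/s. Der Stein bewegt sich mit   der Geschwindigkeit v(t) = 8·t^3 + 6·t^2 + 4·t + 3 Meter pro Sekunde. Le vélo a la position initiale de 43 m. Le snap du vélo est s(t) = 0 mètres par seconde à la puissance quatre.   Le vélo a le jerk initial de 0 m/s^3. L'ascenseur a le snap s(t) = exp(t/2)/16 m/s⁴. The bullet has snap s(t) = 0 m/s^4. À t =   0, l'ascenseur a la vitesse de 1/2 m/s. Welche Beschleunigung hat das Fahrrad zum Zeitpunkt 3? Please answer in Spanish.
Partiendo del snap s(t) = 0, tomamos 2 antiderivadas. La antiderivada del snap es la sacudida. Usando j(0) = 0, obtenemos j(t) = 0. Tomando ∫j(t)dt y aplicando a(0) = -4, encontramos a(t) = -4. De la ecuación de la aceleración a(t) = -4, sustituimos t = 3 para obtener a = -4.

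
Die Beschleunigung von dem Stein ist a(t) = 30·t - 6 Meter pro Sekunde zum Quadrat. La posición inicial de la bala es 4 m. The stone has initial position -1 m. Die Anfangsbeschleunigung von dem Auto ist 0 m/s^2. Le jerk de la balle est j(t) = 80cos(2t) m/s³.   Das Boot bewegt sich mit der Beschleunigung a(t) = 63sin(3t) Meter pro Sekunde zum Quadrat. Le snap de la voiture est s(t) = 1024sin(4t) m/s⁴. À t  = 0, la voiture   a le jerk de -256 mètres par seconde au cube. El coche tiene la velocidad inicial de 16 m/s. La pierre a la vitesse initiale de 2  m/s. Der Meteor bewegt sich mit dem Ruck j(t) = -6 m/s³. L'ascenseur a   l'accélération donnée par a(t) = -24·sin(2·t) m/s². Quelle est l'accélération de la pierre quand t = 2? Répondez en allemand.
Wir haben die Beschleunigung a(t) = 30·t - 6. Durch Einsetzen von t = 2: a(2) = 54.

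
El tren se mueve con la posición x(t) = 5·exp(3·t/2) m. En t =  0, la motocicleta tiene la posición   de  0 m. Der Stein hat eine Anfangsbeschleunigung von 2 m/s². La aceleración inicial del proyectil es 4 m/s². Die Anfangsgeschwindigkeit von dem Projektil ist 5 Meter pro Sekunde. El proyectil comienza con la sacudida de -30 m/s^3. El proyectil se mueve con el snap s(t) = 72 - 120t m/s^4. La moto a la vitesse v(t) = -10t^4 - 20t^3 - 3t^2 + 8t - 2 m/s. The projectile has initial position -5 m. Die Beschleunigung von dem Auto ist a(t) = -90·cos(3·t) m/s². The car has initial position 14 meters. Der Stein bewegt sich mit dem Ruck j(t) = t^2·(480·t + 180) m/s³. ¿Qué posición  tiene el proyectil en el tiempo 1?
Necesitamos integrar nuestra ecuación del snap s(t) = 72 - 120·t 4 veces. Integrando el snap y usando la condición inicial j(0) = -30, obtenemos j(t) = -60·t^2 + 72·t - 30. La integral de la sacudida es la aceleración. Usando a(0) = 4, obtenemos a(t) = -20·t^3 + 36·t^2 - 30·t + 4. Tomando ∫a(t)dt y aplicando v(0) = 5, encontramos v(t) = -5·t^4 + 12·t^3 - 15·t^2 + 4·t + 5. La antiderivada de la velocidad es la posición. Usando x(0) = -5, obtenemos x(t) = -t^5 + 3·t^4 - 5·t^3 + 2·t^2 + 5·t - 5. De la ecuación de la posición x(t) = -t^5 + 3·t^4 - 5·t^3 + 2·t^2 + 5·t - 5, sustituimos t = 1 para obtener x = -1.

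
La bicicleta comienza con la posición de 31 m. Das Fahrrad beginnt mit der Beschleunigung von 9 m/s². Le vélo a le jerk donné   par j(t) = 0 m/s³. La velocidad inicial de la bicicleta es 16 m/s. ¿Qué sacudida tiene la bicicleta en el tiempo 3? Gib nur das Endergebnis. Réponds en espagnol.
La respuesta es 0.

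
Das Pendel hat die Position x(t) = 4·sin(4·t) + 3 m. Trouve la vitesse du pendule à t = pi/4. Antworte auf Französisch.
En partant de la position x(t) = 4·sin(4·t) + 3, nous prenons 1 dérivée. En prenant d/dt de x(t), nous trouvons v(t) = 16·cos(4·t). Nous avons la vitesse v(t) = 16·cos(4·t). En substituant t = pi/4: v(pi/4) = -16.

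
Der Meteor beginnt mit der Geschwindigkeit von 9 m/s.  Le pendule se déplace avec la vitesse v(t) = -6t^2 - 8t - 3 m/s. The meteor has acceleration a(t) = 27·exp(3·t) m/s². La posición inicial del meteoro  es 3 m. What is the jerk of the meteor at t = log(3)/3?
We must differentiate our acceleration equation a(t) = 27·exp(3·t) 1 time. Taking d/dt of a(t), we find j(t) = 81·exp(3·t). Using j(t) = 81·exp(3·t) and substituting t = log(3)/3, we find j = 243.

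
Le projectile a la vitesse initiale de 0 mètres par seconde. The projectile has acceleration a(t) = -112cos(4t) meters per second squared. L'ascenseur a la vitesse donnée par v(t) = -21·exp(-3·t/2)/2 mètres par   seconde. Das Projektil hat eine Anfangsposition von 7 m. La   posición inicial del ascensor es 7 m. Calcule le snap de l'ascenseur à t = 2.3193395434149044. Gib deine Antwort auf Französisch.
Pour résoudre ceci, nous devons prendre 3 dérivées de notre équation de la vitesse v(t) = -21·exp(-3·t/2)/2. En prenant d/dt de v(t), nous trouvons a(t) = 63·exp(-3·t/2)/4. En prenant d/dt de a(t), nous trouvons j(t) = -189·exp(-3·t/2)/8. La dérivée du jerk donne le snap: s(t) = 567·exp(-3·t/2)/16. Nous avons le snap s(t) = 567·exp(-3·t/2)/16. En substituant t = 2.3193395434149044: s(2.3193395434149044) = 1.09281973235547.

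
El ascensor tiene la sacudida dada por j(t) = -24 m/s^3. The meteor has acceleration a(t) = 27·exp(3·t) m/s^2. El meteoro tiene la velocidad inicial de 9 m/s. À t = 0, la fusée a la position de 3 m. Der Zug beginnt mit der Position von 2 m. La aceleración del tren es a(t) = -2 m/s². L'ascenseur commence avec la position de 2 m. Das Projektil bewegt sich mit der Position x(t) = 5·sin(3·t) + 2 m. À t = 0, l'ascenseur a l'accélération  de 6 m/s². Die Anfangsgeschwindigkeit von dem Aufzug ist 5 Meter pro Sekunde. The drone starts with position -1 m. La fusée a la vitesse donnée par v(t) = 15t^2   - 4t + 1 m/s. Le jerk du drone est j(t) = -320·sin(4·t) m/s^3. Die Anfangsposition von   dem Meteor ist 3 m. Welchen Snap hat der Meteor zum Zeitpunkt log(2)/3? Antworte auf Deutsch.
Um dies zu lösen, müssen wir 2 Ableitungen unserer Gleichung für die Beschleunigung a(t) = 27·exp(3·t) nehmen. Durch Ableiten von der Beschleunigung erhalten wir den Ruck: j(t) = 81·exp(3·t). Mit d/dt von j(t) finden wir s(t) = 243·exp(3·t). Mit s(t) = 243·exp(3·t) und Einsetzen von t = log(2)/3, finden wir s = 486.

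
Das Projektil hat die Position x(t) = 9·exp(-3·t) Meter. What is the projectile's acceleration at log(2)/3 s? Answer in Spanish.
Partiendo de la posición x(t) = 9·exp(-3·t), tomamos 2 derivadas. Tomando d/dt de x(t), encontramos v(t) = -27·exp(-3·t). La derivada de la velocidad da la aceleración: a(t) = 81·exp(-3·t). Tenemos la aceleración a(t) = 81·exp(-3·t). Sustituyendo t = log(2)/3: a(log(2)/3) = 81/2.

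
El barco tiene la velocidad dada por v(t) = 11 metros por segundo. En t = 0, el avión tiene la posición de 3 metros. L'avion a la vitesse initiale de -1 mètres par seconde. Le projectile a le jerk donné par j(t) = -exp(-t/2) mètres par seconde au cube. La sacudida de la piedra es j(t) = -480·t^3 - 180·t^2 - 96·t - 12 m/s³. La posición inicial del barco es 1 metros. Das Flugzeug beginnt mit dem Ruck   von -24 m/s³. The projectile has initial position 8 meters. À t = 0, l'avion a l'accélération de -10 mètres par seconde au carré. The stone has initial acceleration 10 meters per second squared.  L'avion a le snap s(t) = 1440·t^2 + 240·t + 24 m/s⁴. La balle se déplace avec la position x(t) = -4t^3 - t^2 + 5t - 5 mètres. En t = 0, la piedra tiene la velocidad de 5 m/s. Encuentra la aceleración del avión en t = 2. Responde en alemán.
Um dies zu lösen, müssen wir 2 Stammfunktionen unserer Gleichung für den Snap s(t) = 1440·t^2 + 240·t + 24 finden. Mit ∫s(t)dt und Anwendung von j(0) = -24, finden wir j(t) = 480·t^3 + 120·t^2 + 24·t - 24. Mit ∫j(t)dt und Anwendung von a(0) = -10, finden wir a(t) = 120·t^4 + 40·t^3 + 12·t^2 - 24·t - 10. Mit a(t) = 120·t^4 + 40·t^3 + 12·t^2 - 24·t - 10 und Einsetzen von t = 2, finden wir a = 2230.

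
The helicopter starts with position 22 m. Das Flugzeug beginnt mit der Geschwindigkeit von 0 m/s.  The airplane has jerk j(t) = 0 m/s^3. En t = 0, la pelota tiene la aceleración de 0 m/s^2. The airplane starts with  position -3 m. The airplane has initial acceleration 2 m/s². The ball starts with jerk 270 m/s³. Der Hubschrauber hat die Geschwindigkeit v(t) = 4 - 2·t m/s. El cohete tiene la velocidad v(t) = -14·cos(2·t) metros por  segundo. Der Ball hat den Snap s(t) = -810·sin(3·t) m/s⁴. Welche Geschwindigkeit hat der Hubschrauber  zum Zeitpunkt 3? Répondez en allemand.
Aus der Gleichung für die Geschwindigkeit v(t) = 4 - 2·t, setzen wir t = 3 ein und erhalten v = -2.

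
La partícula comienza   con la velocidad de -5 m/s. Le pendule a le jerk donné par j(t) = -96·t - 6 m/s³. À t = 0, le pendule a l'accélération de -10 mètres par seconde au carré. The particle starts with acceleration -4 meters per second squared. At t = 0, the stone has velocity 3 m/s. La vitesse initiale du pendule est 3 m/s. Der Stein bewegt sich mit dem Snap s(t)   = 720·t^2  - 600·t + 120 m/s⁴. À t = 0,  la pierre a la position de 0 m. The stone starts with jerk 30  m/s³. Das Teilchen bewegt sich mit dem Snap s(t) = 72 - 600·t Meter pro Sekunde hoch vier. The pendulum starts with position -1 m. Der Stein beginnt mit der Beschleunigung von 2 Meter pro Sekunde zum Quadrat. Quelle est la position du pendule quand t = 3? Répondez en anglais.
Starting from jerk j(t) = -96·t - 6, we take 3 antiderivatives. Finding the integral of j(t) and using a(0) = -10: a(t) = -48·t^2 - 6·t - 10. The antiderivative of acceleration, with v(0) = 3, gives velocity: v(t) = -16·t^3 - 3·t^2 - 10·t + 3. Integrating velocity and using the initial condition x(0) = -1, we get x(t) = -4·t^4 - t^3 - 5·t^2 + 3·t - 1. We have position x(t) = -4·t^4 - t^3 - 5·t^2 + 3·t - 1. Substituting t = 3: x(3) = -388.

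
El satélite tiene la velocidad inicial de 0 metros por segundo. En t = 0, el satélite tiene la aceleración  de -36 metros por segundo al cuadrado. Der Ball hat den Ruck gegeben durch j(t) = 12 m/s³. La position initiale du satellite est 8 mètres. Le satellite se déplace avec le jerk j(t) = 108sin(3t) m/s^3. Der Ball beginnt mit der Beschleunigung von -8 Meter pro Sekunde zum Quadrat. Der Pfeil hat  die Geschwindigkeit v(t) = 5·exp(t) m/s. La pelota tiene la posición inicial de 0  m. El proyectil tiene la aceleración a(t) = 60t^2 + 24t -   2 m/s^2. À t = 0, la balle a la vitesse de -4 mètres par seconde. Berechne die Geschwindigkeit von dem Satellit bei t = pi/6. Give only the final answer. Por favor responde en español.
La velocidad en t = pi/6 es v = -12.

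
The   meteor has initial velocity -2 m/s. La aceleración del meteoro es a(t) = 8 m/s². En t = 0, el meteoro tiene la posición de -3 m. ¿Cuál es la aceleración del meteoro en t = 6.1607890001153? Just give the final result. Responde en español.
En t = 6.1607890001153, a = 8.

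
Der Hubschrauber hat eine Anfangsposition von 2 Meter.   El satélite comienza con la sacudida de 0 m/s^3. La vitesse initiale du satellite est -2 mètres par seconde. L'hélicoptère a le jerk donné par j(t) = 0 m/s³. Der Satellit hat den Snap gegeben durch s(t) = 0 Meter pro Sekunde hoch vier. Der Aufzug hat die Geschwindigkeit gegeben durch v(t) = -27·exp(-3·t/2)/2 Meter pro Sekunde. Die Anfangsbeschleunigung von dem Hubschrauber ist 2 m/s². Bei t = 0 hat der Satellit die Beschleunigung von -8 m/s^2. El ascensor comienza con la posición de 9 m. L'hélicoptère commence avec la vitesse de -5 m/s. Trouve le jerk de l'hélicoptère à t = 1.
De l'équation du jerk j(t) = 0, nous substituons t = 1 pour obtenir j = 0.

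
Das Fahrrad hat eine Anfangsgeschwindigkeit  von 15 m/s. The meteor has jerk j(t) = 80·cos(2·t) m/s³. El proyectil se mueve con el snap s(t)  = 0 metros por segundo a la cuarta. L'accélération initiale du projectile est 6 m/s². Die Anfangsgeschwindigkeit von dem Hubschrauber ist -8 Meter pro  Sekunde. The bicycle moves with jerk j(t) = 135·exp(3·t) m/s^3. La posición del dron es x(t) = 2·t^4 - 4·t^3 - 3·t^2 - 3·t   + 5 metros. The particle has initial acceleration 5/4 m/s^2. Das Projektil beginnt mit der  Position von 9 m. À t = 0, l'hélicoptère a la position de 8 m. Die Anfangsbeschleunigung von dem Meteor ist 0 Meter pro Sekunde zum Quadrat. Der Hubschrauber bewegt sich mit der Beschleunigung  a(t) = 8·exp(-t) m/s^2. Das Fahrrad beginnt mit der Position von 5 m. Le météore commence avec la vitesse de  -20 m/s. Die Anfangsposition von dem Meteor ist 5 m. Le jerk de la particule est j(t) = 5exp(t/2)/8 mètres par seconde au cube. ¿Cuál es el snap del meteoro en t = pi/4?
Para resolver esto, necesitamos tomar 1 derivada de nuestra ecuación de la sacudida j(t) = 80·cos(2·t). Tomando d/dt de j(t), encontramos s(t) = -160·sin(2·t). Usando s(t) = -160·sin(2·t) y sustituyendo t = pi/4, encontramos s = -160.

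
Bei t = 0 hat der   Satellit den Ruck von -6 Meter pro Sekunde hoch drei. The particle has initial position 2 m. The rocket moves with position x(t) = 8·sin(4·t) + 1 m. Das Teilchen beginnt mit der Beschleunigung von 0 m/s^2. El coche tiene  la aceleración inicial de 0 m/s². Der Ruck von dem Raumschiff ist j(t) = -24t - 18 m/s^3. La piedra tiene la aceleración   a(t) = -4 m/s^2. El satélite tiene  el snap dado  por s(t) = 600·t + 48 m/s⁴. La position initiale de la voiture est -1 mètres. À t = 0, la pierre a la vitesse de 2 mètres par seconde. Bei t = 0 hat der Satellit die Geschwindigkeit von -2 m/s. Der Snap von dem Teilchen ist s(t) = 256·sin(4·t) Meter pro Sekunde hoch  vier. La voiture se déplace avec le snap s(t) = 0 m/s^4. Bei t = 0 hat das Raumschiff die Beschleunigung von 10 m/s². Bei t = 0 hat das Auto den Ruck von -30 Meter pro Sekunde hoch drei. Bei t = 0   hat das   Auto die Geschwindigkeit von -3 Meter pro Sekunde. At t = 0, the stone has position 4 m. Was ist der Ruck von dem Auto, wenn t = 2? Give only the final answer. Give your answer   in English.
j(2) = -30.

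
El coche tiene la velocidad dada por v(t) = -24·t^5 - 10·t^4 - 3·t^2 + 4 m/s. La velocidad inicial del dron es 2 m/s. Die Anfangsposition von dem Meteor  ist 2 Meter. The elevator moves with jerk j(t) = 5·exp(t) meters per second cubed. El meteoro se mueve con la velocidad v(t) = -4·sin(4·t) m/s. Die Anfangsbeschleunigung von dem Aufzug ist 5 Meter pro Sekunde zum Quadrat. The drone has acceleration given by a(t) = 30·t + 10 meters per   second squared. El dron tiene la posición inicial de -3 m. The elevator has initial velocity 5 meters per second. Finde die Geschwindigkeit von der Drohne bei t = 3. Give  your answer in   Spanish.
Necesitamos integrar nuestra ecuación de la aceleración a(t) = 30·t + 10 1 vez. Integrando la aceleración y usando la condición inicial v(0) = 2, obtenemos v(t) = 15·t^2 + 10·t + 2. Tenemos la velocidad v(t) = 15·t^2 + 10·t + 2. Sustituyendo t = 3: v(3) = 167.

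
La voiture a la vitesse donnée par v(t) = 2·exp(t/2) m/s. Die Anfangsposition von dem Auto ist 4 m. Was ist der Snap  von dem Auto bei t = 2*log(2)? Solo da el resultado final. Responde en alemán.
Bei t = 2*log(2), s = 1/2.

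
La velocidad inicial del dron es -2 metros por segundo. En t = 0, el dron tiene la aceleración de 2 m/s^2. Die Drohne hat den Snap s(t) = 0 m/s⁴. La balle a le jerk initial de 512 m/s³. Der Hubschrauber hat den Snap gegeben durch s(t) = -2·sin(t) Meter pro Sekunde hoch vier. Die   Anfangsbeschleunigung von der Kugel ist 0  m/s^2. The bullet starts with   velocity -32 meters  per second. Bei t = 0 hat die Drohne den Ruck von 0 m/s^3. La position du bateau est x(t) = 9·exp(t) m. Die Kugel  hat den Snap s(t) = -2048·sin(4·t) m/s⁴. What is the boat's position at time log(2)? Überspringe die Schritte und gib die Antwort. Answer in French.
La position à t = log(2) est x = 18.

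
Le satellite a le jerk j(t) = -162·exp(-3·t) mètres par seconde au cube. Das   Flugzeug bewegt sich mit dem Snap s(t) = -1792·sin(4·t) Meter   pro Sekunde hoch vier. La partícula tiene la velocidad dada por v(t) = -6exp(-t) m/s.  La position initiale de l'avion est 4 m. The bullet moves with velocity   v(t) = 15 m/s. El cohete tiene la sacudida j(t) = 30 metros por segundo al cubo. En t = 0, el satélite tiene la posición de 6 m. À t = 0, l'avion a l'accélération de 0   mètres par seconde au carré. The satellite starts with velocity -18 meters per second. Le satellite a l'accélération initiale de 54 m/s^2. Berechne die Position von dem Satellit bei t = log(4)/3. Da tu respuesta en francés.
Pour résoudre ceci, nous devons prendre 3 intégrales de notre équation du jerk j(t) = -162·exp(-3·t). La primitive du jerk est l'accélération. En utilisant a(0) = 54, nous obtenons a(t) = 54·exp(-3·t). En intégrant l'accélération et en utilisant la condition initiale v(0) = -18, nous obtenons v(t) = -18·exp(-3·t). En prenant ∫v(t)dt et en appliquant x(0) = 6, nous trouvons x(t) = 6·exp(-3·t). Nous avons la position x(t) = 6·exp(-3·t). En substituant t = log(4)/3: x(log(4)/3) = 3/2.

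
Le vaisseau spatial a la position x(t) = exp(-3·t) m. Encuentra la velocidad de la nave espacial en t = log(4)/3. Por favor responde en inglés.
To solve this, we need to take 1 derivative of our position equation x(t) = exp(-3·t). Differentiating position, we get velocity: v(t) = -3·exp(-3·t). Using v(t) = -3·exp(-3·t) and substituting t = log(4)/3, we find v = -3/4.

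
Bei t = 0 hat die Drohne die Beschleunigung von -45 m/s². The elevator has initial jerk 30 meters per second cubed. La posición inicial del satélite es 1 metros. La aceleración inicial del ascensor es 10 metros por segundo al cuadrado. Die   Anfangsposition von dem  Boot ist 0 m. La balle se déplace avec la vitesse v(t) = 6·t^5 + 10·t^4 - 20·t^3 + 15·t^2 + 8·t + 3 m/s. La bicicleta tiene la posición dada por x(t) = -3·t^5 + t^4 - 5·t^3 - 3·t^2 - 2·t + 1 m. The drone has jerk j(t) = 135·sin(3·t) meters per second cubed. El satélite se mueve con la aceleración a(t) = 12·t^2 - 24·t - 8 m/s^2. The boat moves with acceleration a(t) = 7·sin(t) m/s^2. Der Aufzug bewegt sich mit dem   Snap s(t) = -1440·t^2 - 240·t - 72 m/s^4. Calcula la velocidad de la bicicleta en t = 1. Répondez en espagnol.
Debemos derivar nuestra ecuación de la posición x(t) = -3·t^5 + t^4 - 5·t^3 - 3·t^2 - 2·t + 1 1 vez. Tomando d/dt de x(t), encontramos v(t) = -15·t^4 + 4·t^3 - 15·t^2 - 6·t - 2. Tenemos la velocidad v(t) = -15·t^4 + 4·t^3 - 15·t^2 - 6·t - 2. Sustituyendo t = 1: v(1) = -34.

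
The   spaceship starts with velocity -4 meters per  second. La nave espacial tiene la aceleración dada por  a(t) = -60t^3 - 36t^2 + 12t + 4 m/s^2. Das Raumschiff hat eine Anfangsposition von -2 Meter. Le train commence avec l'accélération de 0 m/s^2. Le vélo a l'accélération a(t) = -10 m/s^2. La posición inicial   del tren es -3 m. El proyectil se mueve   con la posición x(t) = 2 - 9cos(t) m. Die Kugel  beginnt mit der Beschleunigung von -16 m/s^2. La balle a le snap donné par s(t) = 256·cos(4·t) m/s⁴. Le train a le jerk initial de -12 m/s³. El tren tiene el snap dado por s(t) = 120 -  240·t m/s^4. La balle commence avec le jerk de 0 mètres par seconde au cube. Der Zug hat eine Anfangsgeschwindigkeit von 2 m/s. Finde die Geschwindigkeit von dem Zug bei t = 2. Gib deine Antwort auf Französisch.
Nous devons trouver l'intégrale de notre équation du snap s(t) = 120 - 240·t 3 fois. En prenant ∫s(t)dt et en appliquant j(0) = -12, nous trouvons j(t) = -120·t^2 + 120·t - 12. En prenant ∫j(t)dt et en appliquant a(0) = 0, nous trouvons a(t) = 4·t·(-10·t^2 + 15·t - 3). En intégrant l'accélération et en utilisant la condition initiale v(0) = 2, nous obtenons v(t) = -10·t^4 + 20·t^3 - 6·t^2 + 2. Nous avons la vitesse v(t) = -10·t^4 + 20·t^3 - 6·t^2 + 2. En substituant t = 2: v(2) = -22.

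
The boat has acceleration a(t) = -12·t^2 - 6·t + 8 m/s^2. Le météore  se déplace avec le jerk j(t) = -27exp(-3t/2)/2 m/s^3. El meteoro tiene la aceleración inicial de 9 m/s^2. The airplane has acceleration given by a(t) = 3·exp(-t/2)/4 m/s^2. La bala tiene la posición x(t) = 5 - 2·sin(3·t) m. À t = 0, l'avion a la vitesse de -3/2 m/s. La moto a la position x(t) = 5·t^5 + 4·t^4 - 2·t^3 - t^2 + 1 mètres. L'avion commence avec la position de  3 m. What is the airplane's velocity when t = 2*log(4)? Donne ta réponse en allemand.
Wir müssen unsere Gleichung für die Beschleunigung a(t) = 3·exp(-t/2)/4 1-mal integrieren. Durch Integration von der Beschleunigung und Verwendung der Anfangsbedingung v(0) = -3/2, erhalten wir v(t) = -3·exp(-t/2)/2. Aus der Gleichung für die Geschwindigkeit v(t) = -3·exp(-t/2)/2, setzen wir t = 2*log(4) ein und erhalten v = -3/8.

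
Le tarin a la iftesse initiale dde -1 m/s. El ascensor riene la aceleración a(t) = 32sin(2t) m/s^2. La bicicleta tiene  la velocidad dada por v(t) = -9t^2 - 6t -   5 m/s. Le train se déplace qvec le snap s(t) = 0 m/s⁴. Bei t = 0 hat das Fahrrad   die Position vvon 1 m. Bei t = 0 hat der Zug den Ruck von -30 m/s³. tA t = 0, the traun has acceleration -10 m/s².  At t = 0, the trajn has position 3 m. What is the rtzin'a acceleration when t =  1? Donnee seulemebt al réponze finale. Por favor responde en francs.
L'accélération à t = 1 est a = -40.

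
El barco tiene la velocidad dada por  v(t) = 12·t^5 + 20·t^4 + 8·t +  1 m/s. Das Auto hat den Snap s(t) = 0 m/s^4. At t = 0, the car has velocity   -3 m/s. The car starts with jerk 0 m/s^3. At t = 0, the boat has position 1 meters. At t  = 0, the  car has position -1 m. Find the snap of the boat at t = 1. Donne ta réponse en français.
Nous devons dériver notre équation de la vitesse v(t) = 12·t^5 + 20·t^4 + 8·t + 1 3 fois. La dérivée de la vitesse donne l'accélération: a(t) = 60·t^4 + 80·t^3 + 8. La dérivée de l'accélération donne le jerk: j(t) = 240·t^3 + 240·t^2. En dérivant le jerk, nous obtenons le snap: s(t) = 720·t^2 + 480·t. Nous avons le snap s(t) = 720·t^2 + 480·t. En substituant t = 1: s(1) = 1200.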